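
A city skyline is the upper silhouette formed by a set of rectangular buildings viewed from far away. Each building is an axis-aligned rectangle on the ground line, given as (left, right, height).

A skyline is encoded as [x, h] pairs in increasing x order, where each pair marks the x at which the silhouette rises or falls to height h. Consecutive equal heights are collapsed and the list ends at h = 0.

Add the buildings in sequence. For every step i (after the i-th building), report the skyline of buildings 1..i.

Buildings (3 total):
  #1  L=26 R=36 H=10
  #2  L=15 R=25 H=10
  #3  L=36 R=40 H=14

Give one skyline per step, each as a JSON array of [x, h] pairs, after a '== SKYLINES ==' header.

== SKYLINES ==
[[26,10],[36,0]]
[[15,10],[25,0],[26,10],[36,0]]
[[15,10],[25,0],[26,10],[36,14],[40,0]]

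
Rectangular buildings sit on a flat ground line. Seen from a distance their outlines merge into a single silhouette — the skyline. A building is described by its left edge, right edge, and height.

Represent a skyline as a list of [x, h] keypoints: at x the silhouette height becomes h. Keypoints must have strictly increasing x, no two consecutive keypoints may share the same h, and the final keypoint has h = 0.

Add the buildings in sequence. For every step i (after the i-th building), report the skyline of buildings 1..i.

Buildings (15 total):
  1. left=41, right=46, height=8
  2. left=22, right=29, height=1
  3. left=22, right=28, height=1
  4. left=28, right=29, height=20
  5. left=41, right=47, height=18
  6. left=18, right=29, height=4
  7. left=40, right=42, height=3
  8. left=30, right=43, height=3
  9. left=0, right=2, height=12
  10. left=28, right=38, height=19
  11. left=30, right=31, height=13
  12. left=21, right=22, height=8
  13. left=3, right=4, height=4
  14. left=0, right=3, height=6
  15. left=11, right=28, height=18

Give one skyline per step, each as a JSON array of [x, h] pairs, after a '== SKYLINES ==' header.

== SKYLINES ==
[[41,8],[46,0]]
[[22,1],[29,0],[41,8],[46,0]]
[[22,1],[29,0],[41,8],[46,0]]
[[22,1],[28,20],[29,0],[41,8],[46,0]]
[[22,1],[28,20],[29,0],[41,18],[47,0]]
[[18,4],[28,20],[29,0],[41,18],[47,0]]
[[18,4],[28,20],[29,0],[40,3],[41,18],[47,0]]
[[18,4],[28,20],[29,0],[30,3],[41,18],[47,0]]
[[0,12],[2,0],[18,4],[28,20],[29,0],[30,3],[41,18],[47,0]]
[[0,12],[2,0],[18,4],[28,20],[29,19],[38,3],[41,18],[47,0]]
[[0,12],[2,0],[18,4],[28,20],[29,19],[38,3],[41,18],[47,0]]
[[0,12],[2,0],[18,4],[21,8],[22,4],[28,20],[29,19],[38,3],[41,18],[47,0]]
[[0,12],[2,0],[3,4],[4,0],[18,4],[21,8],[22,4],[28,20],[29,19],[38,3],[41,18],[47,0]]
[[0,12],[2,6],[3,4],[4,0],[18,4],[21,8],[22,4],[28,20],[29,19],[38,3],[41,18],[47,0]]
[[0,12],[2,6],[3,4],[4,0],[11,18],[28,20],[29,19],[38,3],[41,18],[47,0]]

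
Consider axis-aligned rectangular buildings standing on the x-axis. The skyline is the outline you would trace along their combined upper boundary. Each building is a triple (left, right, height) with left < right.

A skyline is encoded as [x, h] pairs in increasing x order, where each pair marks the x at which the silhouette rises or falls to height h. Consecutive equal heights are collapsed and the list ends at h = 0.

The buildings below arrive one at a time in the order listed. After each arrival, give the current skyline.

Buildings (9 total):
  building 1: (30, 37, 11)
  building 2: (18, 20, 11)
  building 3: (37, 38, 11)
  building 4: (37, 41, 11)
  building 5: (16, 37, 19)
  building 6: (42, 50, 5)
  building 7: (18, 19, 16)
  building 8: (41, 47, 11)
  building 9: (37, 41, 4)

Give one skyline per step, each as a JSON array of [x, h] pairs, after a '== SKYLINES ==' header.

== SKYLINES ==
[[30,11],[37,0]]
[[18,11],[20,0],[30,11],[37,0]]
[[18,11],[20,0],[30,11],[38,0]]
[[18,11],[20,0],[30,11],[41,0]]
[[16,19],[37,11],[41,0]]
[[16,19],[37,11],[41,0],[42,5],[50,0]]
[[16,19],[37,11],[41,0],[42,5],[50,0]]
[[16,19],[37,11],[47,5],[50,0]]
[[16,19],[37,11],[47,5],[50,0]]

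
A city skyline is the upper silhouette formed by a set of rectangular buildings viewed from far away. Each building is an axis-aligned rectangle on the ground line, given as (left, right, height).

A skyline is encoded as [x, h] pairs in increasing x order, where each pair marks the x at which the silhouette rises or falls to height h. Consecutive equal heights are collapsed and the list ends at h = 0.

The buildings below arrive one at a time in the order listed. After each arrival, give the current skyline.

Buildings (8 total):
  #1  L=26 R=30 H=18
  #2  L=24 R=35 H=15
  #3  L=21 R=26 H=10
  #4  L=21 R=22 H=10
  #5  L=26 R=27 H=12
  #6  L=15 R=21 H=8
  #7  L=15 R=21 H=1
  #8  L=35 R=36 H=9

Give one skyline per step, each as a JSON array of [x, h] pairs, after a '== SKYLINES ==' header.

== SKYLINES ==
[[26,18],[30,0]]
[[24,15],[26,18],[30,15],[35,0]]
[[21,10],[24,15],[26,18],[30,15],[35,0]]
[[21,10],[24,15],[26,18],[30,15],[35,0]]
[[21,10],[24,15],[26,18],[30,15],[35,0]]
[[15,8],[21,10],[24,15],[26,18],[30,15],[35,0]]
[[15,8],[21,10],[24,15],[26,18],[30,15],[35,0]]
[[15,8],[21,10],[24,15],[26,18],[30,15],[35,9],[36,0]]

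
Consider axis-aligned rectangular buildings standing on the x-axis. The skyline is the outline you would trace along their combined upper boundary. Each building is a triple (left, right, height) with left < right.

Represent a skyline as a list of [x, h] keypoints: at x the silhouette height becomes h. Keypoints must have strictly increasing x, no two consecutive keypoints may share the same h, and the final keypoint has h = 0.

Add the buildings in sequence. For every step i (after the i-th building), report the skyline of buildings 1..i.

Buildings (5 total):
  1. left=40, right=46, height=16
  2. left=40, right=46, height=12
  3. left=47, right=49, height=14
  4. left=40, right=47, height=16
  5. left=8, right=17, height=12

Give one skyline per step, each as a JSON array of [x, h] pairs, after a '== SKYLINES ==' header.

== SKYLINES ==
[[40,16],[46,0]]
[[40,16],[46,0]]
[[40,16],[46,0],[47,14],[49,0]]
[[40,16],[47,14],[49,0]]
[[8,12],[17,0],[40,16],[47,14],[49,0]]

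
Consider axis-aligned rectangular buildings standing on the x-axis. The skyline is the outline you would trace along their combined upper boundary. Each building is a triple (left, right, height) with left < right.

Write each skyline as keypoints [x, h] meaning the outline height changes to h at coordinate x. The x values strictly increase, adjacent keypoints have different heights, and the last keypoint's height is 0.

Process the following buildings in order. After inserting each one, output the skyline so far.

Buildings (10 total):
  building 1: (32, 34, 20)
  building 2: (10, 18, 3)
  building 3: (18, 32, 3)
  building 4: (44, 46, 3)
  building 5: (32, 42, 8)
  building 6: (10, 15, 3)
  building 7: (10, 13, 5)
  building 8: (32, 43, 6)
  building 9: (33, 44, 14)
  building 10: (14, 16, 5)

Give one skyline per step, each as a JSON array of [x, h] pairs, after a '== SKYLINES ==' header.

== SKYLINES ==
[[32,20],[34,0]]
[[10,3],[18,0],[32,20],[34,0]]
[[10,3],[32,20],[34,0]]
[[10,3],[32,20],[34,0],[44,3],[46,0]]
[[10,3],[32,20],[34,8],[42,0],[44,3],[46,0]]
[[10,3],[32,20],[34,8],[42,0],[44,3],[46,0]]
[[10,5],[13,3],[32,20],[34,8],[42,0],[44,3],[46,0]]
[[10,5],[13,3],[32,20],[34,8],[42,6],[43,0],[44,3],[46,0]]
[[10,5],[13,3],[32,20],[34,14],[44,3],[46,0]]
[[10,5],[13,3],[14,5],[16,3],[32,20],[34,14],[44,3],[46,0]]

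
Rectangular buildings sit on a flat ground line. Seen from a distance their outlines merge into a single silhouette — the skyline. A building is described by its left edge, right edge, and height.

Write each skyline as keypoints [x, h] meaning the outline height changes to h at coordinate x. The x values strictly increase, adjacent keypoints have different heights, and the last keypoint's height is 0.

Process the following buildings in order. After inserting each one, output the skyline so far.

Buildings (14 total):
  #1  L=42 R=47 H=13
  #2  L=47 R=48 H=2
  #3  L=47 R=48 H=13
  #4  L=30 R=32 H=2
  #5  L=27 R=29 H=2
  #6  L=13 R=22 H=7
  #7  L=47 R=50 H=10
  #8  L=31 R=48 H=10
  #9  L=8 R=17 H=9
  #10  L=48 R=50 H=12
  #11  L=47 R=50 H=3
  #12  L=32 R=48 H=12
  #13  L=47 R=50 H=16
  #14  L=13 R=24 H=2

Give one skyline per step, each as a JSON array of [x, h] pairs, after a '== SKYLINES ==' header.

== SKYLINES ==
[[42,13],[47,0]]
[[42,13],[47,2],[48,0]]
[[42,13],[48,0]]
[[30,2],[32,0],[42,13],[48,0]]
[[27,2],[29,0],[30,2],[32,0],[42,13],[48,0]]
[[13,7],[22,0],[27,2],[29,0],[30,2],[32,0],[42,13],[48,0]]
[[13,7],[22,0],[27,2],[29,0],[30,2],[32,0],[42,13],[48,10],[50,0]]
[[13,7],[22,0],[27,2],[29,0],[30,2],[31,10],[42,13],[48,10],[50,0]]
[[8,9],[17,7],[22,0],[27,2],[29,0],[30,2],[31,10],[42,13],[48,10],[50,0]]
[[8,9],[17,7],[22,0],[27,2],[29,0],[30,2],[31,10],[42,13],[48,12],[50,0]]
[[8,9],[17,7],[22,0],[27,2],[29,0],[30,2],[31,10],[42,13],[48,12],[50,0]]
[[8,9],[17,7],[22,0],[27,2],[29,0],[30,2],[31,10],[32,12],[42,13],[48,12],[50,0]]
[[8,9],[17,7],[22,0],[27,2],[29,0],[30,2],[31,10],[32,12],[42,13],[47,16],[50,0]]
[[8,9],[17,7],[22,2],[24,0],[27,2],[29,0],[30,2],[31,10],[32,12],[42,13],[47,16],[50,0]]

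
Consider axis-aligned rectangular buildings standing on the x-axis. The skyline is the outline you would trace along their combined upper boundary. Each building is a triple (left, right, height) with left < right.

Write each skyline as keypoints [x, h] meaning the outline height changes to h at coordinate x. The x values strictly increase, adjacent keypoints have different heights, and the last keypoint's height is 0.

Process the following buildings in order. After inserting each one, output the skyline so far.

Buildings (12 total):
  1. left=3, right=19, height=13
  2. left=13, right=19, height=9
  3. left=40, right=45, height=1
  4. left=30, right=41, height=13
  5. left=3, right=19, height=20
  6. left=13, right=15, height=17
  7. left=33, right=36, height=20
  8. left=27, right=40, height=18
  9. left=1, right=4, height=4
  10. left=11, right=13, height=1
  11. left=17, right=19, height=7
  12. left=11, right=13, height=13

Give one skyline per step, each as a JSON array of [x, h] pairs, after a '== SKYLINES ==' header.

== SKYLINES ==
[[3,13],[19,0]]
[[3,13],[19,0]]
[[3,13],[19,0],[40,1],[45,0]]
[[3,13],[19,0],[30,13],[41,1],[45,0]]
[[3,20],[19,0],[30,13],[41,1],[45,0]]
[[3,20],[19,0],[30,13],[41,1],[45,0]]
[[3,20],[19,0],[30,13],[33,20],[36,13],[41,1],[45,0]]
[[3,20],[19,0],[27,18],[33,20],[36,18],[40,13],[41,1],[45,0]]
[[1,4],[3,20],[19,0],[27,18],[33,20],[36,18],[40,13],[41,1],[45,0]]
[[1,4],[3,20],[19,0],[27,18],[33,20],[36,18],[40,13],[41,1],[45,0]]
[[1,4],[3,20],[19,0],[27,18],[33,20],[36,18],[40,13],[41,1],[45,0]]
[[1,4],[3,20],[19,0],[27,18],[33,20],[36,18],[40,13],[41,1],[45,0]]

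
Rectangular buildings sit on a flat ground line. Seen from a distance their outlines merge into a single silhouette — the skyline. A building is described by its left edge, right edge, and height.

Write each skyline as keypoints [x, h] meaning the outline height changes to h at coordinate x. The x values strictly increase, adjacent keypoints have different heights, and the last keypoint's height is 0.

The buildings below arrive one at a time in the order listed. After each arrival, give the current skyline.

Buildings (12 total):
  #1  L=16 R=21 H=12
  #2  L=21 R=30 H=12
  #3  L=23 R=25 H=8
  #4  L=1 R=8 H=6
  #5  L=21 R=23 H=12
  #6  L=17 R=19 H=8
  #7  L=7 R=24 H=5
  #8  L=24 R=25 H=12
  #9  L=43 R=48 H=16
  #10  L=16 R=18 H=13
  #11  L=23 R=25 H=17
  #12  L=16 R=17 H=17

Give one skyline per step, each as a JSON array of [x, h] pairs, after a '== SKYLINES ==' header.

== SKYLINES ==
[[16,12],[21,0]]
[[16,12],[30,0]]
[[16,12],[30,0]]
[[1,6],[8,0],[16,12],[30,0]]
[[1,6],[8,0],[16,12],[30,0]]
[[1,6],[8,0],[16,12],[30,0]]
[[1,6],[8,5],[16,12],[30,0]]
[[1,6],[8,5],[16,12],[30,0]]
[[1,6],[8,5],[16,12],[30,0],[43,16],[48,0]]
[[1,6],[8,5],[16,13],[18,12],[30,0],[43,16],[48,0]]
[[1,6],[8,5],[16,13],[18,12],[23,17],[25,12],[30,0],[43,16],[48,0]]
[[1,6],[8,5],[16,17],[17,13],[18,12],[23,17],[25,12],[30,0],[43,16],[48,0]]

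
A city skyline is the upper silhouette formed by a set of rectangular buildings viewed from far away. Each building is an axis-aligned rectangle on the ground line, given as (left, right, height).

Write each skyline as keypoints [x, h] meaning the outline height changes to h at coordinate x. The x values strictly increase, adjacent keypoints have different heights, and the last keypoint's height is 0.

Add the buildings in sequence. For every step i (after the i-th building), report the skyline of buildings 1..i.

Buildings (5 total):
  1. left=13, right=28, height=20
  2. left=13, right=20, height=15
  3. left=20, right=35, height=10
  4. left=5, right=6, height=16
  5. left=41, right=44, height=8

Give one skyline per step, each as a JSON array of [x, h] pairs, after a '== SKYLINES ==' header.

== SKYLINES ==
[[13,20],[28,0]]
[[13,20],[28,0]]
[[13,20],[28,10],[35,0]]
[[5,16],[6,0],[13,20],[28,10],[35,0]]
[[5,16],[6,0],[13,20],[28,10],[35,0],[41,8],[44,0]]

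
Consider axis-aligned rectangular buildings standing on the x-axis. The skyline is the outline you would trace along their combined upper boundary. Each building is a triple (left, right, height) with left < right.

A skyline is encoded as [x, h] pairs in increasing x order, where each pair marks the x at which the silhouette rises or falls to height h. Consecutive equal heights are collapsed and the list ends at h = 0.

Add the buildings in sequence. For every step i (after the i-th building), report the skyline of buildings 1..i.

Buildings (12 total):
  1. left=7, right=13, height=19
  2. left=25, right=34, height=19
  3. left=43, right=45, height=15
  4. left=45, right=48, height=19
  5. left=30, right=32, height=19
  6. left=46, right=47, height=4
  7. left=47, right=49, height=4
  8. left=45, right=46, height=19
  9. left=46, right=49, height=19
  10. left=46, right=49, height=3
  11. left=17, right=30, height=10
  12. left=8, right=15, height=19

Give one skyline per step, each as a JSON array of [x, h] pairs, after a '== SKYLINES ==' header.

== SKYLINES ==
[[7,19],[13,0]]
[[7,19],[13,0],[25,19],[34,0]]
[[7,19],[13,0],[25,19],[34,0],[43,15],[45,0]]
[[7,19],[13,0],[25,19],[34,0],[43,15],[45,19],[48,0]]
[[7,19],[13,0],[25,19],[34,0],[43,15],[45,19],[48,0]]
[[7,19],[13,0],[25,19],[34,0],[43,15],[45,19],[48,0]]
[[7,19],[13,0],[25,19],[34,0],[43,15],[45,19],[48,4],[49,0]]
[[7,19],[13,0],[25,19],[34,0],[43,15],[45,19],[48,4],[49,0]]
[[7,19],[13,0],[25,19],[34,0],[43,15],[45,19],[49,0]]
[[7,19],[13,0],[25,19],[34,0],[43,15],[45,19],[49,0]]
[[7,19],[13,0],[17,10],[25,19],[34,0],[43,15],[45,19],[49,0]]
[[7,19],[15,0],[17,10],[25,19],[34,0],[43,15],[45,19],[49,0]]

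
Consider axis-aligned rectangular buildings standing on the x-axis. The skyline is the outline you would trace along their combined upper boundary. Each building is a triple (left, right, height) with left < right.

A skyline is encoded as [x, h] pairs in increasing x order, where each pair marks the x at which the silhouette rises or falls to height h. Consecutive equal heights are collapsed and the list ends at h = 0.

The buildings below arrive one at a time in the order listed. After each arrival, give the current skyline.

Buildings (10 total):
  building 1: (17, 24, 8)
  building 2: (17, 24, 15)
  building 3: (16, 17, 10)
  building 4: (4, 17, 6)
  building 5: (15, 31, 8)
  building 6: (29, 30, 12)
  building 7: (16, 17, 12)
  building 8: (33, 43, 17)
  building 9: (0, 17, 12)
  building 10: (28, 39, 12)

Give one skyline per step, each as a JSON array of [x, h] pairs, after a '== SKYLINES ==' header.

== SKYLINES ==
[[17,8],[24,0]]
[[17,15],[24,0]]
[[16,10],[17,15],[24,0]]
[[4,6],[16,10],[17,15],[24,0]]
[[4,6],[15,8],[16,10],[17,15],[24,8],[31,0]]
[[4,6],[15,8],[16,10],[17,15],[24,8],[29,12],[30,8],[31,0]]
[[4,6],[15,8],[16,12],[17,15],[24,8],[29,12],[30,8],[31,0]]
[[4,6],[15,8],[16,12],[17,15],[24,8],[29,12],[30,8],[31,0],[33,17],[43,0]]
[[0,12],[17,15],[24,8],[29,12],[30,8],[31,0],[33,17],[43,0]]
[[0,12],[17,15],[24,8],[28,12],[33,17],[43,0]]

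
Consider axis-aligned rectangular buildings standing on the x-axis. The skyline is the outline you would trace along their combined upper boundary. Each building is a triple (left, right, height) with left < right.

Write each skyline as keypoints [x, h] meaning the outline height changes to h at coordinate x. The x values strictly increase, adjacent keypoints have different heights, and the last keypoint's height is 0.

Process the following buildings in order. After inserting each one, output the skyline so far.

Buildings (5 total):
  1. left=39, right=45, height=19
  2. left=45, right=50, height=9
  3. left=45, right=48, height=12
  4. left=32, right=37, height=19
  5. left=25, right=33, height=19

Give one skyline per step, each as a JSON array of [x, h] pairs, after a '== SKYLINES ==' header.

== SKYLINES ==
[[39,19],[45,0]]
[[39,19],[45,9],[50,0]]
[[39,19],[45,12],[48,9],[50,0]]
[[32,19],[37,0],[39,19],[45,12],[48,9],[50,0]]
[[25,19],[37,0],[39,19],[45,12],[48,9],[50,0]]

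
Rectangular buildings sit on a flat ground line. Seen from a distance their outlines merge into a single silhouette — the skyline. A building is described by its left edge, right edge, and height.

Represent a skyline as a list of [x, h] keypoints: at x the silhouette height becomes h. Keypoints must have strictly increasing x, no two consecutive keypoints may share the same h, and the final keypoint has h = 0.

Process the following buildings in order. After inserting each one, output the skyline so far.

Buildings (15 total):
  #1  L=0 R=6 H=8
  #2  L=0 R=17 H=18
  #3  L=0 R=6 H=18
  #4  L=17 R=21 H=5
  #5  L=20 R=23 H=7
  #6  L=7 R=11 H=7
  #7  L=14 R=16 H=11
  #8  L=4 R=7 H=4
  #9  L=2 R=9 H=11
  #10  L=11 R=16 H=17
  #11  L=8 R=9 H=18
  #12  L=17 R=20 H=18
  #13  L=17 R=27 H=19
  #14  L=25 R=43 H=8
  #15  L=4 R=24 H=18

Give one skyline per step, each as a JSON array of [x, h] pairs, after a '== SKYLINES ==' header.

== SKYLINES ==
[[0,8],[6,0]]
[[0,18],[17,0]]
[[0,18],[17,0]]
[[0,18],[17,5],[21,0]]
[[0,18],[17,5],[20,7],[23,0]]
[[0,18],[17,5],[20,7],[23,0]]
[[0,18],[17,5],[20,7],[23,0]]
[[0,18],[17,5],[20,7],[23,0]]
[[0,18],[17,5],[20,7],[23,0]]
[[0,18],[17,5],[20,7],[23,0]]
[[0,18],[17,5],[20,7],[23,0]]
[[0,18],[20,7],[23,0]]
[[0,18],[17,19],[27,0]]
[[0,18],[17,19],[27,8],[43,0]]
[[0,18],[17,19],[27,8],[43,0]]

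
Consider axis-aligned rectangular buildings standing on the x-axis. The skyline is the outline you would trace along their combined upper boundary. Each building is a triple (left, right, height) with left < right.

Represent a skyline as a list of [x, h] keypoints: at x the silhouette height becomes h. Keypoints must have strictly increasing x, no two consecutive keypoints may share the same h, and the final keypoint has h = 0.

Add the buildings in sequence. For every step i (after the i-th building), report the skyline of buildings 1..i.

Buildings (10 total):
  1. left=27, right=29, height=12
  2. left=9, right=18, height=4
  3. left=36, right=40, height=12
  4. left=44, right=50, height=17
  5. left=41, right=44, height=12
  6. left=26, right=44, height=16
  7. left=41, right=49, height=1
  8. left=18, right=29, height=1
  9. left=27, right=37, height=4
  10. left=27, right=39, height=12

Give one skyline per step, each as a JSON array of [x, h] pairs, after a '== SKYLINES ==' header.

== SKYLINES ==
[[27,12],[29,0]]
[[9,4],[18,0],[27,12],[29,0]]
[[9,4],[18,0],[27,12],[29,0],[36,12],[40,0]]
[[9,4],[18,0],[27,12],[29,0],[36,12],[40,0],[44,17],[50,0]]
[[9,4],[18,0],[27,12],[29,0],[36,12],[40,0],[41,12],[44,17],[50,0]]
[[9,4],[18,0],[26,16],[44,17],[50,0]]
[[9,4],[18,0],[26,16],[44,17],[50,0]]
[[9,4],[18,1],[26,16],[44,17],[50,0]]
[[9,4],[18,1],[26,16],[44,17],[50,0]]
[[9,4],[18,1],[26,16],[44,17],[50,0]]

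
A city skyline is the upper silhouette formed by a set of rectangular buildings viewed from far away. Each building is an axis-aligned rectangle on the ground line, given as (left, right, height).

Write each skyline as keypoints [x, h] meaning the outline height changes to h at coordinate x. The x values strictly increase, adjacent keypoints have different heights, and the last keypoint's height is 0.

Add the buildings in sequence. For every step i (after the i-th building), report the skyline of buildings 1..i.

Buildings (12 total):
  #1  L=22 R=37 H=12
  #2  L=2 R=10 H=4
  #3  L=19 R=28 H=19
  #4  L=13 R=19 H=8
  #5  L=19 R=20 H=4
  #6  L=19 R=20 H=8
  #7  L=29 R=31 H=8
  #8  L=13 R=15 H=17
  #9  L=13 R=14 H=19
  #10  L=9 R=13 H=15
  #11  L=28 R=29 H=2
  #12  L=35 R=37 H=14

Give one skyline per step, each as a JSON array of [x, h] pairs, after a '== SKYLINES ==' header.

== SKYLINES ==
[[22,12],[37,0]]
[[2,4],[10,0],[22,12],[37,0]]
[[2,4],[10,0],[19,19],[28,12],[37,0]]
[[2,4],[10,0],[13,8],[19,19],[28,12],[37,0]]
[[2,4],[10,0],[13,8],[19,19],[28,12],[37,0]]
[[2,4],[10,0],[13,8],[19,19],[28,12],[37,0]]
[[2,4],[10,0],[13,8],[19,19],[28,12],[37,0]]
[[2,4],[10,0],[13,17],[15,8],[19,19],[28,12],[37,0]]
[[2,4],[10,0],[13,19],[14,17],[15,8],[19,19],[28,12],[37,0]]
[[2,4],[9,15],[13,19],[14,17],[15,8],[19,19],[28,12],[37,0]]
[[2,4],[9,15],[13,19],[14,17],[15,8],[19,19],[28,12],[37,0]]
[[2,4],[9,15],[13,19],[14,17],[15,8],[19,19],[28,12],[35,14],[37,0]]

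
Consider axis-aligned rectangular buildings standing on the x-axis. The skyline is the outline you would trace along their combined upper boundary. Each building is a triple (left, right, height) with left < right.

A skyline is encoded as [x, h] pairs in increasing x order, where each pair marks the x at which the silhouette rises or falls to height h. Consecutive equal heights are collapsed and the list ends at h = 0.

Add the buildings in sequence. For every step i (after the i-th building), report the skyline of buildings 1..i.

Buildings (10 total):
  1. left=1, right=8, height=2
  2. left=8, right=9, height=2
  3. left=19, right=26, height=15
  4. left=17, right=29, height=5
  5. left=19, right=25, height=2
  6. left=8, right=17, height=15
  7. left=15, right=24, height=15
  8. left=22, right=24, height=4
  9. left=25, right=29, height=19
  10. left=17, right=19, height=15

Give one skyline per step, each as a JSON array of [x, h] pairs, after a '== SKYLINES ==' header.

== SKYLINES ==
[[1,2],[8,0]]
[[1,2],[9,0]]
[[1,2],[9,0],[19,15],[26,0]]
[[1,2],[9,0],[17,5],[19,15],[26,5],[29,0]]
[[1,2],[9,0],[17,5],[19,15],[26,5],[29,0]]
[[1,2],[8,15],[17,5],[19,15],[26,5],[29,0]]
[[1,2],[8,15],[26,5],[29,0]]
[[1,2],[8,15],[26,5],[29,0]]
[[1,2],[8,15],[25,19],[29,0]]
[[1,2],[8,15],[25,19],[29,0]]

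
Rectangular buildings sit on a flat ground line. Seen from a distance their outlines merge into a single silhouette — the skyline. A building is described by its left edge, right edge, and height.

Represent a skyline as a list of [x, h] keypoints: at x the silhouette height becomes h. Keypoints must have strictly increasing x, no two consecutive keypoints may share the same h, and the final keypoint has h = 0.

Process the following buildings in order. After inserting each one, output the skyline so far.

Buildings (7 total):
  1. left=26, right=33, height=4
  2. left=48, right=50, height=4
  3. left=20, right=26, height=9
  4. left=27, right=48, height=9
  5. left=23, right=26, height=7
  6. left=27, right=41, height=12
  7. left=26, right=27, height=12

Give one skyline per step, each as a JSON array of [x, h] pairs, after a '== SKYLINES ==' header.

== SKYLINES ==
[[26,4],[33,0]]
[[26,4],[33,0],[48,4],[50,0]]
[[20,9],[26,4],[33,0],[48,4],[50,0]]
[[20,9],[26,4],[27,9],[48,4],[50,0]]
[[20,9],[26,4],[27,9],[48,4],[50,0]]
[[20,9],[26,4],[27,12],[41,9],[48,4],[50,0]]
[[20,9],[26,12],[41,9],[48,4],[50,0]]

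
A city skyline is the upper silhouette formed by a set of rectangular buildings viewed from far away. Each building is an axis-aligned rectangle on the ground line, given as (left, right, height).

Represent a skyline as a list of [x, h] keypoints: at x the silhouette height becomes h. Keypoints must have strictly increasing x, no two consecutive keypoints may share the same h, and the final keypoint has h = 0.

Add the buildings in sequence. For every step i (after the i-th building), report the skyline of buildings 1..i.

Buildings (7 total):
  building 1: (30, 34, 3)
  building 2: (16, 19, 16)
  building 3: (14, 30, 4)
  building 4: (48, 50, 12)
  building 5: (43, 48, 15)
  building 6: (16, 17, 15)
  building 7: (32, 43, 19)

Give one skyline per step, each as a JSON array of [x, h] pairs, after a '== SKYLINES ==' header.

== SKYLINES ==
[[30,3],[34,0]]
[[16,16],[19,0],[30,3],[34,0]]
[[14,4],[16,16],[19,4],[30,3],[34,0]]
[[14,4],[16,16],[19,4],[30,3],[34,0],[48,12],[50,0]]
[[14,4],[16,16],[19,4],[30,3],[34,0],[43,15],[48,12],[50,0]]
[[14,4],[16,16],[19,4],[30,3],[34,0],[43,15],[48,12],[50,0]]
[[14,4],[16,16],[19,4],[30,3],[32,19],[43,15],[48,12],[50,0]]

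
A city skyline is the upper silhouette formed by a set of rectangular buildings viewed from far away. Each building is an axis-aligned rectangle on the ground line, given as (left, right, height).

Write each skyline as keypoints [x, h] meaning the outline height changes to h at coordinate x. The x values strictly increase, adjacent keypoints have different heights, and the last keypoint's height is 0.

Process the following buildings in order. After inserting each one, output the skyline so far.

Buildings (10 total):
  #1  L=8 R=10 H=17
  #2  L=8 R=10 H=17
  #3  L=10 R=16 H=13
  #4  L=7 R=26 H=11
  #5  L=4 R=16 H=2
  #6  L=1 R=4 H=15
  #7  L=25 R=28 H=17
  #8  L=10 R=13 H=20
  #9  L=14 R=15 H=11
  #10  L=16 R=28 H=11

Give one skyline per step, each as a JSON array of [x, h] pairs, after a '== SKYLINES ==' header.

== SKYLINES ==
[[8,17],[10,0]]
[[8,17],[10,0]]
[[8,17],[10,13],[16,0]]
[[7,11],[8,17],[10,13],[16,11],[26,0]]
[[4,2],[7,11],[8,17],[10,13],[16,11],[26,0]]
[[1,15],[4,2],[7,11],[8,17],[10,13],[16,11],[26,0]]
[[1,15],[4,2],[7,11],[8,17],[10,13],[16,11],[25,17],[28,0]]
[[1,15],[4,2],[7,11],[8,17],[10,20],[13,13],[16,11],[25,17],[28,0]]
[[1,15],[4,2],[7,11],[8,17],[10,20],[13,13],[16,11],[25,17],[28,0]]
[[1,15],[4,2],[7,11],[8,17],[10,20],[13,13],[16,11],[25,17],[28,0]]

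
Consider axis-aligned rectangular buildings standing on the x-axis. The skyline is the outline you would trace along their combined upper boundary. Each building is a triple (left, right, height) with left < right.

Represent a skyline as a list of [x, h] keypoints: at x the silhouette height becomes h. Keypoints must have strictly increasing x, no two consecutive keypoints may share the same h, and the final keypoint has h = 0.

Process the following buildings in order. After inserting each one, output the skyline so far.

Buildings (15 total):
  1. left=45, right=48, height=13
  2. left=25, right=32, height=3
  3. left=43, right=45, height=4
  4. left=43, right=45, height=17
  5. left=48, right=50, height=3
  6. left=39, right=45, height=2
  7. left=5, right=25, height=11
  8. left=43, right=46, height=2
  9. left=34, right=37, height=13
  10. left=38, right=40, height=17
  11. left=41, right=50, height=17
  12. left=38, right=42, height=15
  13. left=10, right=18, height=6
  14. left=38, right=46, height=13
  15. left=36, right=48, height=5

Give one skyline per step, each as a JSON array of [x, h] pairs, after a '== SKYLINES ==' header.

== SKYLINES ==
[[45,13],[48,0]]
[[25,3],[32,0],[45,13],[48,0]]
[[25,3],[32,0],[43,4],[45,13],[48,0]]
[[25,3],[32,0],[43,17],[45,13],[48,0]]
[[25,3],[32,0],[43,17],[45,13],[48,3],[50,0]]
[[25,3],[32,0],[39,2],[43,17],[45,13],[48,3],[50,0]]
[[5,11],[25,3],[32,0],[39,2],[43,17],[45,13],[48,3],[50,0]]
[[5,11],[25,3],[32,0],[39,2],[43,17],[45,13],[48,3],[50,0]]
[[5,11],[25,3],[32,0],[34,13],[37,0],[39,2],[43,17],[45,13],[48,3],[50,0]]
[[5,11],[25,3],[32,0],[34,13],[37,0],[38,17],[40,2],[43,17],[45,13],[48,3],[50,0]]
[[5,11],[25,3],[32,0],[34,13],[37,0],[38,17],[40,2],[41,17],[50,0]]
[[5,11],[25,3],[32,0],[34,13],[37,0],[38,17],[40,15],[41,17],[50,0]]
[[5,11],[25,3],[32,0],[34,13],[37,0],[38,17],[40,15],[41,17],[50,0]]
[[5,11],[25,3],[32,0],[34,13],[37,0],[38,17],[40,15],[41,17],[50,0]]
[[5,11],[25,3],[32,0],[34,13],[37,5],[38,17],[40,15],[41,17],[50,0]]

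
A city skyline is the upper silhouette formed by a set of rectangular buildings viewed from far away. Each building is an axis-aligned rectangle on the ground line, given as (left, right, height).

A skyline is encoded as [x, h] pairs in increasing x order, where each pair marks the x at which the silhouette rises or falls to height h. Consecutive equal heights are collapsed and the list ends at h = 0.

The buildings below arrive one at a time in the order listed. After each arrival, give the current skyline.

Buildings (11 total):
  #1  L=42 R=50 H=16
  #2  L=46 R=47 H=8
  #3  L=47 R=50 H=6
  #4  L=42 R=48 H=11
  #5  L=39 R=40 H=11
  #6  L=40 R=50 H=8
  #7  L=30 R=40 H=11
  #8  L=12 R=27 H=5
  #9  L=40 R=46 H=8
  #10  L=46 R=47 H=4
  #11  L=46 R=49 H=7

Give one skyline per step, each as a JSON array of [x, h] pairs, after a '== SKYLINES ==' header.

== SKYLINES ==
[[42,16],[50,0]]
[[42,16],[50,0]]
[[42,16],[50,0]]
[[42,16],[50,0]]
[[39,11],[40,0],[42,16],[50,0]]
[[39,11],[40,8],[42,16],[50,0]]
[[30,11],[40,8],[42,16],[50,0]]
[[12,5],[27,0],[30,11],[40,8],[42,16],[50,0]]
[[12,5],[27,0],[30,11],[40,8],[42,16],[50,0]]
[[12,5],[27,0],[30,11],[40,8],[42,16],[50,0]]
[[12,5],[27,0],[30,11],[40,8],[42,16],[50,0]]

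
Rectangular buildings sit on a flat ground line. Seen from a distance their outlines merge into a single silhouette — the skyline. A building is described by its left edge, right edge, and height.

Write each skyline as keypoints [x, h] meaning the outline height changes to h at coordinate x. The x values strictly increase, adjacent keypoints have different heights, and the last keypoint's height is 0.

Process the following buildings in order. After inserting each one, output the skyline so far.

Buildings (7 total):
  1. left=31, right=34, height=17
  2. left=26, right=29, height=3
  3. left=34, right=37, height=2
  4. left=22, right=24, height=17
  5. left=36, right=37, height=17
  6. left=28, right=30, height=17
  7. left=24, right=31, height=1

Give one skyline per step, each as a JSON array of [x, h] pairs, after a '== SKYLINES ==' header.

== SKYLINES ==
[[31,17],[34,0]]
[[26,3],[29,0],[31,17],[34,0]]
[[26,3],[29,0],[31,17],[34,2],[37,0]]
[[22,17],[24,0],[26,3],[29,0],[31,17],[34,2],[37,0]]
[[22,17],[24,0],[26,3],[29,0],[31,17],[34,2],[36,17],[37,0]]
[[22,17],[24,0],[26,3],[28,17],[30,0],[31,17],[34,2],[36,17],[37,0]]
[[22,17],[24,1],[26,3],[28,17],[30,1],[31,17],[34,2],[36,17],[37,0]]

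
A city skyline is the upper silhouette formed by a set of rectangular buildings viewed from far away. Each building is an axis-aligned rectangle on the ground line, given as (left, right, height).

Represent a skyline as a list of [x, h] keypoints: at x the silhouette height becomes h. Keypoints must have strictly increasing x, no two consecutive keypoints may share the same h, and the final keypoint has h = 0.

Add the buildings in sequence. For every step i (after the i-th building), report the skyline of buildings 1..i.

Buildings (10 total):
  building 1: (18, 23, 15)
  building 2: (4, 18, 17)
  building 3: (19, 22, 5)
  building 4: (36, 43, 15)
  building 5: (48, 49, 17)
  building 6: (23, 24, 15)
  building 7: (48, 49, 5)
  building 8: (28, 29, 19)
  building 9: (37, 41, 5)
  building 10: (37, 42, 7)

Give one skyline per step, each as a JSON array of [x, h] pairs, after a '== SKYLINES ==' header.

== SKYLINES ==
[[18,15],[23,0]]
[[4,17],[18,15],[23,0]]
[[4,17],[18,15],[23,0]]
[[4,17],[18,15],[23,0],[36,15],[43,0]]
[[4,17],[18,15],[23,0],[36,15],[43,0],[48,17],[49,0]]
[[4,17],[18,15],[24,0],[36,15],[43,0],[48,17],[49,0]]
[[4,17],[18,15],[24,0],[36,15],[43,0],[48,17],[49,0]]
[[4,17],[18,15],[24,0],[28,19],[29,0],[36,15],[43,0],[48,17],[49,0]]
[[4,17],[18,15],[24,0],[28,19],[29,0],[36,15],[43,0],[48,17],[49,0]]
[[4,17],[18,15],[24,0],[28,19],[29,0],[36,15],[43,0],[48,17],[49,0]]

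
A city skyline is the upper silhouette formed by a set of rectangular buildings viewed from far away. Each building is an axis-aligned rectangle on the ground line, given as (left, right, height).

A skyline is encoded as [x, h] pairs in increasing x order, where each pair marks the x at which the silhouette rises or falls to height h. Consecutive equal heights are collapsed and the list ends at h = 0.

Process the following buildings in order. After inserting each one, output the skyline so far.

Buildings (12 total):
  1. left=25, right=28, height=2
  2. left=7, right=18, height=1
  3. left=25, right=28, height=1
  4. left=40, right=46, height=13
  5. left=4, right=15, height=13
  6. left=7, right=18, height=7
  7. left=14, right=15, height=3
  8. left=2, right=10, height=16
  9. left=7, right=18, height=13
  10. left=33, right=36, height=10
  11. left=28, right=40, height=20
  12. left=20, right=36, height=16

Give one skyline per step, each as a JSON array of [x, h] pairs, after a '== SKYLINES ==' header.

== SKYLINES ==
[[25,2],[28,0]]
[[7,1],[18,0],[25,2],[28,0]]
[[7,1],[18,0],[25,2],[28,0]]
[[7,1],[18,0],[25,2],[28,0],[40,13],[46,0]]
[[4,13],[15,1],[18,0],[25,2],[28,0],[40,13],[46,0]]
[[4,13],[15,7],[18,0],[25,2],[28,0],[40,13],[46,0]]
[[4,13],[15,7],[18,0],[25,2],[28,0],[40,13],[46,0]]
[[2,16],[10,13],[15,7],[18,0],[25,2],[28,0],[40,13],[46,0]]
[[2,16],[10,13],[18,0],[25,2],[28,0],[40,13],[46,0]]
[[2,16],[10,13],[18,0],[25,2],[28,0],[33,10],[36,0],[40,13],[46,0]]
[[2,16],[10,13],[18,0],[25,2],[28,20],[40,13],[46,0]]
[[2,16],[10,13],[18,0],[20,16],[28,20],[40,13],[46,0]]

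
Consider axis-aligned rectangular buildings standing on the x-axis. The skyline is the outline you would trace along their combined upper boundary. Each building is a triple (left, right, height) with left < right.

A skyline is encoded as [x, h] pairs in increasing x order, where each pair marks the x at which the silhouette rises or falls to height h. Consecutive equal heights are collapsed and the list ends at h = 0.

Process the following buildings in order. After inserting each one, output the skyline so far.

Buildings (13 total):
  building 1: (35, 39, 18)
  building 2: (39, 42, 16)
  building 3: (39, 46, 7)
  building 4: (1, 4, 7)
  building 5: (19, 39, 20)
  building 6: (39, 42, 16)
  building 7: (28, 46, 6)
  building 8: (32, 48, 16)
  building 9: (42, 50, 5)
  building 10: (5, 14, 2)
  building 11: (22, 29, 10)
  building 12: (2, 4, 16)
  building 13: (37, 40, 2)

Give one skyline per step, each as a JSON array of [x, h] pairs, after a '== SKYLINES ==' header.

== SKYLINES ==
[[35,18],[39,0]]
[[35,18],[39,16],[42,0]]
[[35,18],[39,16],[42,7],[46,0]]
[[1,7],[4,0],[35,18],[39,16],[42,7],[46,0]]
[[1,7],[4,0],[19,20],[39,16],[42,7],[46,0]]
[[1,7],[4,0],[19,20],[39,16],[42,7],[46,0]]
[[1,7],[4,0],[19,20],[39,16],[42,7],[46,0]]
[[1,7],[4,0],[19,20],[39,16],[48,0]]
[[1,7],[4,0],[19,20],[39,16],[48,5],[50,0]]
[[1,7],[4,0],[5,2],[14,0],[19,20],[39,16],[48,5],[50,0]]
[[1,7],[4,0],[5,2],[14,0],[19,20],[39,16],[48,5],[50,0]]
[[1,7],[2,16],[4,0],[5,2],[14,0],[19,20],[39,16],[48,5],[50,0]]
[[1,7],[2,16],[4,0],[5,2],[14,0],[19,20],[39,16],[48,5],[50,0]]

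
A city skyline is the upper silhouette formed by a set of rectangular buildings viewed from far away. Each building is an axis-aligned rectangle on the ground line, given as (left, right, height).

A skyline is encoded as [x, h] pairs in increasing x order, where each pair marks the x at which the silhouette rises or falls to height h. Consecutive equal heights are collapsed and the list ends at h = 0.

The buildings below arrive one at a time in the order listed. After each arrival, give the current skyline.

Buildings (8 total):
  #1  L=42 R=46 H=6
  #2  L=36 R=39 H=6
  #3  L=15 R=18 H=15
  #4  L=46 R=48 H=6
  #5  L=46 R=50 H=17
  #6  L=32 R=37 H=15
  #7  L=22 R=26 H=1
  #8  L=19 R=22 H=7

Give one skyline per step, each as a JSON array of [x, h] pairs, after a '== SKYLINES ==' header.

== SKYLINES ==
[[42,6],[46,0]]
[[36,6],[39,0],[42,6],[46,0]]
[[15,15],[18,0],[36,6],[39,0],[42,6],[46,0]]
[[15,15],[18,0],[36,6],[39,0],[42,6],[48,0]]
[[15,15],[18,0],[36,6],[39,0],[42,6],[46,17],[50,0]]
[[15,15],[18,0],[32,15],[37,6],[39,0],[42,6],[46,17],[50,0]]
[[15,15],[18,0],[22,1],[26,0],[32,15],[37,6],[39,0],[42,6],[46,17],[50,0]]
[[15,15],[18,0],[19,7],[22,1],[26,0],[32,15],[37,6],[39,0],[42,6],[46,17],[50,0]]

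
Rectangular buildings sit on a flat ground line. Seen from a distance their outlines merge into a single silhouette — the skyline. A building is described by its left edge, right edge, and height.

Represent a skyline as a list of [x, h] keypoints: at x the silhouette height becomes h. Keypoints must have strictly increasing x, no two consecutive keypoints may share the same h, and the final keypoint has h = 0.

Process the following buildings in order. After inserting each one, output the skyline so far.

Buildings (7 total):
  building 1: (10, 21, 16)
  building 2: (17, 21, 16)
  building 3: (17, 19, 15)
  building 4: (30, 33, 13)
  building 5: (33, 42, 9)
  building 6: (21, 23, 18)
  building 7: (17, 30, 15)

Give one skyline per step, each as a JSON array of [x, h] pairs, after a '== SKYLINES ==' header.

== SKYLINES ==
[[10,16],[21,0]]
[[10,16],[21,0]]
[[10,16],[21,0]]
[[10,16],[21,0],[30,13],[33,0]]
[[10,16],[21,0],[30,13],[33,9],[42,0]]
[[10,16],[21,18],[23,0],[30,13],[33,9],[42,0]]
[[10,16],[21,18],[23,15],[30,13],[33,9],[42,0]]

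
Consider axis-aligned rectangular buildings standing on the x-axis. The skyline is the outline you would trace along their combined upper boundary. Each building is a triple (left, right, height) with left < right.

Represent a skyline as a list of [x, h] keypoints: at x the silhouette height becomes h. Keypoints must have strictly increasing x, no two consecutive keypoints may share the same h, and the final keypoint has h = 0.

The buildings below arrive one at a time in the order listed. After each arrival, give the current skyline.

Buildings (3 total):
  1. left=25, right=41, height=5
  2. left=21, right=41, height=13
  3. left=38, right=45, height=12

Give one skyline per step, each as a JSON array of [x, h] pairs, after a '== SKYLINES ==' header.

== SKYLINES ==
[[25,5],[41,0]]
[[21,13],[41,0]]
[[21,13],[41,12],[45,0]]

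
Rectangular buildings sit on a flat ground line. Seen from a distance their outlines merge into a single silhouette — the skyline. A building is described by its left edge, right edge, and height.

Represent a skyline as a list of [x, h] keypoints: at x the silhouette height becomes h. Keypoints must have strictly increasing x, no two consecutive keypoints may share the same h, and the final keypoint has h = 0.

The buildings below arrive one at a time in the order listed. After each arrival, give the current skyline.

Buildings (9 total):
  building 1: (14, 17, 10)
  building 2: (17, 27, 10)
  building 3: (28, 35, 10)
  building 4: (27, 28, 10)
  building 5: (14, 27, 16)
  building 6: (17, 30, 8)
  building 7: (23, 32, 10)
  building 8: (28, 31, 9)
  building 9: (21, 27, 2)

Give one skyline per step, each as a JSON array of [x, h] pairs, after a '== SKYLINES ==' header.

== SKYLINES ==
[[14,10],[17,0]]
[[14,10],[27,0]]
[[14,10],[27,0],[28,10],[35,0]]
[[14,10],[35,0]]
[[14,16],[27,10],[35,0]]
[[14,16],[27,10],[35,0]]
[[14,16],[27,10],[35,0]]
[[14,16],[27,10],[35,0]]
[[14,16],[27,10],[35,0]]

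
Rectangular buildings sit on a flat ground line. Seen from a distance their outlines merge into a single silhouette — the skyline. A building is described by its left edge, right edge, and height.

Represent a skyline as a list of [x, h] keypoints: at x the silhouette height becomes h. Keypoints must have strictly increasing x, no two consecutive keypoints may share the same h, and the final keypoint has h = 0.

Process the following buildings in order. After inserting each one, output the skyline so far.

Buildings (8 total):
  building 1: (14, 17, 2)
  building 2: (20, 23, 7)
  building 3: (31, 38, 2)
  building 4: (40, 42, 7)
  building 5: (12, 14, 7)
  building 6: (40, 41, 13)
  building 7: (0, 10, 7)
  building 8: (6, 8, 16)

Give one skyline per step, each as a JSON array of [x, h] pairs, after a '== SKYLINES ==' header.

== SKYLINES ==
[[14,2],[17,0]]
[[14,2],[17,0],[20,7],[23,0]]
[[14,2],[17,0],[20,7],[23,0],[31,2],[38,0]]
[[14,2],[17,0],[20,7],[23,0],[31,2],[38,0],[40,7],[42,0]]
[[12,7],[14,2],[17,0],[20,7],[23,0],[31,2],[38,0],[40,7],[42,0]]
[[12,7],[14,2],[17,0],[20,7],[23,0],[31,2],[38,0],[40,13],[41,7],[42,0]]
[[0,7],[10,0],[12,7],[14,2],[17,0],[20,7],[23,0],[31,2],[38,0],[40,13],[41,7],[42,0]]
[[0,7],[6,16],[8,7],[10,0],[12,7],[14,2],[17,0],[20,7],[23,0],[31,2],[38,0],[40,13],[41,7],[42,0]]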